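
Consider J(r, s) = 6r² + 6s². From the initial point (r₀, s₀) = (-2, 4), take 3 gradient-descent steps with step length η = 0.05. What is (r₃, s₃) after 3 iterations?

∇J = (12r, 12s)
(r₁, s₁) = (-2, 4) − 0.05·(-24, 48) = (-0.8, 1.6)
(r₂, s₂) = (-0.8, 1.6) − 0.05·(-9.6, 19.2) = (-0.32, 0.64)
(r₃, s₃) = (-0.32, 0.64) − 0.05·(-3.84, 7.68) = (-0.128, 0.256)

(-0.128, 0.256)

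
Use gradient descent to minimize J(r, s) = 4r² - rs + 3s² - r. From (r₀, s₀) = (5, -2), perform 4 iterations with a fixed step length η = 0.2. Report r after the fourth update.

∇J = (8r - s - 1, -r + 6s)
Step 1: at (5, -2), ∇J = (41, -17) → (5, -2) − 0.2·(41, -17) = (-3.2, 1.4)
Step 2: at (-3.2, 1.4), ∇J = (-28, 11.6) → (-3.2, 1.4) − 0.2·(-28, 11.6) = (2.4, -0.92)
Step 3: at (2.4, -0.92), ∇J = (19.12, -7.92) → (2.4, -0.92) − 0.2·(19.12, -7.92) = (-1.424, 0.664)
Step 4: at (-1.424, 0.664), ∇J = (-13.056, 5.408) → (-1.424, 0.664) − 0.2·(-13.056, 5.408) = (1.1872, -0.4176)
r = 1.1872

1.1872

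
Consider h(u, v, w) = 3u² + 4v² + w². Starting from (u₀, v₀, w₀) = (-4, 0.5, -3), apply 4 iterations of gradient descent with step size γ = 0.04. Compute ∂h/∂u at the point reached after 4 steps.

-8.00692224

∇h = (6u, 8v, 2w)
(u₁, v₁, w₁) = (-4, 0.5, -3) − 0.04·(-24, 4, -6) = (-3.04, 0.34, -2.76)
(u₂, v₂, w₂) = (-3.04, 0.34, -2.76) − 0.04·(-18.24, 2.72, -5.52) = (-2.3104, 0.2312, -2.5392)
(u₃, v₃, w₃) = (-2.3104, 0.2312, -2.5392) − 0.04·(-13.8624, 1.8496, -5.0784) = (-1.755904, 0.157216, -2.336064)
(u₄, v₄, w₄) = (-1.755904, 0.157216, -2.336064) − 0.04·(-10.535424, 1.257728, -4.672128) = (-1.33448704, 0.10690688, -2.14917888)
∂h/∂u at (-1.33448704, 0.10690688, -2.14917888) = -8.00692224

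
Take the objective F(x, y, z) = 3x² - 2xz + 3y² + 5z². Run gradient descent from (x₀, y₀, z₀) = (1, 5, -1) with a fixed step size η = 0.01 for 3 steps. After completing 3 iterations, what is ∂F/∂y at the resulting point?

24.91752

∇F = (6x - 2z, 6y, -2x + 10z)
Step 1: at (1, 5, -1), ∇F = (8, 30, -12) → (1, 5, -1) − 0.01·(8, 30, -12) = (0.92, 4.7, -0.88)
Step 2: at (0.92, 4.7, -0.88), ∇F = (7.28, 28.2, -10.64) → (0.92, 4.7, -0.88) − 0.01·(7.28, 28.2, -10.64) = (0.8472, 4.418, -0.7736)
Step 3: at (0.8472, 4.418, -0.7736), ∇F = (6.6304, 26.508, -9.4304) → (0.8472, 4.418, -0.7736) − 0.01·(6.6304, 26.508, -9.4304) = (0.780896, 4.15292, -0.679296)
∂F/∂y at (0.780896, 4.15292, -0.679296) = 24.91752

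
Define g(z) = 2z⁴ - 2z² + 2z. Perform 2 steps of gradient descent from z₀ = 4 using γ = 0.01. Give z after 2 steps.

-0.96390464

g′(z) = 8z³ - 4z + 2
Step 1: g′(4) = 498; z₁ = 4 − 0.01·498 = -0.98
Step 2: g′(-0.98) = -1.609536; z₂ = -0.98 − 0.01·(-1.609536) = -0.96390464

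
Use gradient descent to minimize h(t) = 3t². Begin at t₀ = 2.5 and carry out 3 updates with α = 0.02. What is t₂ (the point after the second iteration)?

h′(t) = 6t
Step 1: h′(2.5) = 15; t₁ = 2.5 − 0.02·15 = 2.2
Step 2: h′(2.2) = 13.2; t₂ = 2.2 − 0.02·13.2 = 1.936

1.936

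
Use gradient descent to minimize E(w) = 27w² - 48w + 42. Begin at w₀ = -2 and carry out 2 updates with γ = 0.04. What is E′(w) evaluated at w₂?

-209.9136

E′(w) = 54w - 48
Step 1: E′(-2) = -156; w₁ = -2 − 0.04·(-156) = 4.24
Step 2: E′(4.24) = 180.96; w₂ = 4.24 − 0.04·180.96 = -2.9984
E′(w) at (-2.9984) = -209.9136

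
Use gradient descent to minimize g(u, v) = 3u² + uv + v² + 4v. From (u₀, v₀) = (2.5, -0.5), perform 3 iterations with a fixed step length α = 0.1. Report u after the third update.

∇g = (6u + v, u + 2v + 4)
Step 1: at (2.5, -0.5), ∇g = (14.5, 5.5) → (2.5, -0.5) − 0.1·(14.5, 5.5) = (1.05, -1.05)
Step 2: at (1.05, -1.05), ∇g = (5.25, 2.95) → (1.05, -1.05) − 0.1·(5.25, 2.95) = (0.525, -1.345)
Step 3: at (0.525, -1.345), ∇g = (1.805, 1.835) → (0.525, -1.345) − 0.1·(1.805, 1.835) = (0.3445, -1.5285)
u = 0.3445

0.3445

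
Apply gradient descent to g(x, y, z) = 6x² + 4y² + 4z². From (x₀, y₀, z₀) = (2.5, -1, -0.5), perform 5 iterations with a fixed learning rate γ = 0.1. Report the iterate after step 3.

∇g = (12x, 8y, 8z)
Step 1: at (2.5, -1, -0.5), ∇g = (30, -8, -4) → (2.5, -1, -0.5) − 0.1·(30, -8, -4) = (-0.5, -0.2, -0.1)
Step 2: at (-0.5, -0.2, -0.1), ∇g = (-6, -1.6, -0.8) → (-0.5, -0.2, -0.1) − 0.1·(-6, -1.6, -0.8) = (0.1, -0.04, -0.02)
Step 3: at (0.1, -0.04, -0.02), ∇g = (1.2, -0.32, -0.16) → (0.1, -0.04, -0.02) − 0.1·(1.2, -0.32, -0.16) = (-0.02, -0.008, -0.004)

(-0.02, -0.008, -0.004)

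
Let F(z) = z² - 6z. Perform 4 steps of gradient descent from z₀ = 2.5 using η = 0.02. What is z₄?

2.57532672

F′(z) = 2z - 6
z₁ = 2.5 − 0.02·(-1) = 2.52
z₂ = 2.52 − 0.02·(-0.96) = 2.5392
z₃ = 2.5392 − 0.02·(-0.9216) = 2.557632
z₄ = 2.557632 − 0.02·(-0.884736) = 2.57532672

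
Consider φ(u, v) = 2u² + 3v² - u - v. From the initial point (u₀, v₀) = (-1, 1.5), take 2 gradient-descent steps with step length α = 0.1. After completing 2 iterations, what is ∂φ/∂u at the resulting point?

∇φ = (4u - 1, 6v - 1)
(u₁, v₁) = (-1, 1.5) − 0.1·(-5, 8) = (-0.5, 0.7)
(u₂, v₂) = (-0.5, 0.7) − 0.1·(-3, 3.2) = (-0.2, 0.38)
∂φ/∂u at (-0.2, 0.38) = -1.8

-1.8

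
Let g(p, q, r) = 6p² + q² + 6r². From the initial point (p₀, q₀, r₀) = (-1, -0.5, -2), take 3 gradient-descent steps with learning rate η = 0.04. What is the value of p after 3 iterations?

∇g = (12p, 2q, 12r)
(p₁, q₁, r₁) = (-1, -0.5, -2) − 0.04·(-12, -1, -24) = (-0.52, -0.46, -1.04)
(p₂, q₂, r₂) = (-0.52, -0.46, -1.04) − 0.04·(-6.24, -0.92, -12.48) = (-0.2704, -0.4232, -0.5408)
(p₃, q₃, r₃) = (-0.2704, -0.4232, -0.5408) − 0.04·(-3.2448, -0.8464, -6.4896) = (-0.140608, -0.389344, -0.281216)
p = -0.140608

-0.140608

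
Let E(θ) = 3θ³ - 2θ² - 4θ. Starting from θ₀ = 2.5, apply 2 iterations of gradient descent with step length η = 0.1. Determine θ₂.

E′(θ) = 9θ² - 4θ - 4
θ₁ = 2.5 − 0.1·42.25 = -1.725
θ₂ = -1.725 − 0.1·29.680625 = -4.6930625

-4.6930625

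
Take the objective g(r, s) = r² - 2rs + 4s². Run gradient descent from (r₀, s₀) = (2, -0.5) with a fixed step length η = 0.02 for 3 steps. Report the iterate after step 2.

∇g = (2r - 2s, -2r + 8s)
Step 1: at (2, -0.5), ∇g = (5, -8) → (2, -0.5) − 0.02·(5, -8) = (1.9, -0.34)
Step 2: at (1.9, -0.34), ∇g = (4.48, -6.52) → (1.9, -0.34) − 0.02·(4.48, -6.52) = (1.8104, -0.2096)

(1.8104, -0.2096)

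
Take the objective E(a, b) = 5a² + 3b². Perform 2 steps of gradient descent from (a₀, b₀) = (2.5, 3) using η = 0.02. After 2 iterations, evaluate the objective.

∇E = (10a, 6b)
Step 1: at (2.5, 3), ∇E = (25, 18) → (2.5, 3) − 0.02·(25, 18) = (2, 2.64)
Step 2: at (2, 2.64), ∇E = (20, 15.84) → (2, 2.64) − 0.02·(20, 15.84) = (1.6, 2.3232)
E(1.6, 2.3232) = 28.99177472

28.99177472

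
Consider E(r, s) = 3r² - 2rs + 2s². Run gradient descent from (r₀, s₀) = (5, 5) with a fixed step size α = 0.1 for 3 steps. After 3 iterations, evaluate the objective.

9.4

∇E = (6r - 2s, -2r + 4s)
(r₁, s₁) = (5, 5) − 0.1·(20, 10) = (3, 4)
(r₂, s₂) = (3, 4) − 0.1·(10, 10) = (2, 3)
(r₃, s₃) = (2, 3) − 0.1·(6, 8) = (1.4, 2.2)
E(1.4, 2.2) = 9.4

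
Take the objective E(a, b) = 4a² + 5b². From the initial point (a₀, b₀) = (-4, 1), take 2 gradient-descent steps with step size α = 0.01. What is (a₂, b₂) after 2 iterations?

(-3.3856, 0.81)

∇E = (8a, 10b)
Step 1: at (-4, 1), ∇E = (-32, 10) → (-4, 1) − 0.01·(-32, 10) = (-3.68, 0.9)
Step 2: at (-3.68, 0.9), ∇E = (-29.44, 9) → (-3.68, 0.9) − 0.01·(-29.44, 9) = (-3.3856, 0.81)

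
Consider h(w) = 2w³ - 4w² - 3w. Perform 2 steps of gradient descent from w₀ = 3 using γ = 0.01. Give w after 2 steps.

2.531226

h′(w) = 6w² - 8w - 3
Step 1: h′(3) = 27; w₁ = 3 − 0.01·27 = 2.73
Step 2: h′(2.73) = 19.8774; w₂ = 2.73 − 0.01·19.8774 = 2.531226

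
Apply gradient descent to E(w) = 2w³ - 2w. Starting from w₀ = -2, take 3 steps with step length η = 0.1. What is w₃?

E′(w) = 6w² - 2
w₁ = -2 − 0.1·22 = -4.2
w₂ = -4.2 − 0.1·103.84 = -14.584
w₃ = -14.584 − 0.1·1274.158336 = -141.9998336

-141.9998336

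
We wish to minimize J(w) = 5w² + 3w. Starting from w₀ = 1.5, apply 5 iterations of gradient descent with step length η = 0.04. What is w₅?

-0.160032

J′(w) = 10w + 3
w₁ = 1.5 − 0.04·18 = 0.78
w₂ = 0.78 − 0.04·10.8 = 0.348
w₃ = 0.348 − 0.04·6.48 = 0.0888
w₄ = 0.0888 − 0.04·3.888 = -0.06672
w₅ = -0.06672 − 0.04·2.3328 = -0.160032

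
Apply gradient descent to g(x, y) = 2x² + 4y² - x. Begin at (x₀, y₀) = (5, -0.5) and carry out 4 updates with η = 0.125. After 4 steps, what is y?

0

∇g = (4x - 1, 8y)
(x₁, y₁) = (5, -0.5) − 0.125·(19, -4) = (2.625, 0)
(x₂, y₂) = (2.625, 0) − 0.125·(9.5, 0) = (1.4375, 0)
(x₃, y₃) = (1.4375, 0) − 0.125·(4.75, 0) = (0.84375, 0)
(x₄, y₄) = (0.84375, 0) − 0.125·(2.375, 0) = (0.546875, 0)
y = 0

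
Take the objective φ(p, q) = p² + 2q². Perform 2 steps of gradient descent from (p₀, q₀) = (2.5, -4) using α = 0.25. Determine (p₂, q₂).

∇φ = (2p, 4q)
Step 1: at (2.5, -4), ∇φ = (5, -16) → (2.5, -4) − 0.25·(5, -16) = (1.25, 0)
Step 2: at (1.25, 0), ∇φ = (2.5, 0) → (1.25, 0) − 0.25·(2.5, 0) = (0.625, 0)

(0.625, 0)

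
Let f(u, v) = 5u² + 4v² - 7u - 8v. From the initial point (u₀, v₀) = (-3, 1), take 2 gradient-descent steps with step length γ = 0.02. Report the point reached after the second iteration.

∇f = (10u - 7, 8v - 8)
Step 1: at (-3, 1), ∇f = (-37, 0) → (-3, 1) − 0.02·(-37, 0) = (-2.26, 1)
Step 2: at (-2.26, 1), ∇f = (-29.6, 0) → (-2.26, 1) − 0.02·(-29.6, 0) = (-1.668, 1)

(-1.668, 1)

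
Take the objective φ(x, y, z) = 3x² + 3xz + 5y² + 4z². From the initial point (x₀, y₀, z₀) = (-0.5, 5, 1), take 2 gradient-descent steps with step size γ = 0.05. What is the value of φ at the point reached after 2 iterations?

∇φ = (6x + 3z, 10y, 3x + 8z)
(x₁, y₁, z₁) = (-0.5, 5, 1) − 0.05·(0, 50, 6.5) = (-0.5, 2.5, 0.675)
(x₂, y₂, z₂) = (-0.5, 2.5, 0.675) − 0.05·(-0.975, 25, 3.9) = (-0.45125, 1.25, 0.48)
φ(-0.45125, 1.25, 0.48) = 8.6951796875

8.6951796875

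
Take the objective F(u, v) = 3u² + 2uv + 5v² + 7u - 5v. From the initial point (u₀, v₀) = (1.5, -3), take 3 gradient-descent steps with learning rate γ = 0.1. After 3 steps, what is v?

∇F = (6u + 2v + 7, 2u + 10v - 5)
(u₁, v₁) = (1.5, -3) − 0.1·(10, -32) = (0.5, 0.2)
(u₂, v₂) = (0.5, 0.2) − 0.1·(10.4, -2) = (-0.54, 0.4)
(u₃, v₃) = (-0.54, 0.4) − 0.1·(4.56, -2.08) = (-0.996, 0.608)
v = 0.608

0.608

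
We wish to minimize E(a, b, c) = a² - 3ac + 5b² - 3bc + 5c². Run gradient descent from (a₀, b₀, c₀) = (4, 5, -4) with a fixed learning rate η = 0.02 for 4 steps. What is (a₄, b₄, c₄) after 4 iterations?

(2.88199968, 1.68320288, -0.46989184)

∇E = (2a - 3c, 10b - 3c, -3a - 3b + 10c)
Step 1: at (4, 5, -4), ∇E = (20, 62, -67) → (4, 5, -4) − 0.02·(20, 62, -67) = (3.6, 3.76, -2.66)
Step 2: at (3.6, 3.76, -2.66), ∇E = (15.18, 45.58, -48.68) → (3.6, 3.76, -2.66) − 0.02·(15.18, 45.58, -48.68) = (3.2964, 2.8484, -1.6864)
Step 3: at (3.2964, 2.8484, -1.6864), ∇E = (11.652, 33.5432, -35.2984) → (3.2964, 2.8484, -1.6864) − 0.02·(11.652, 33.5432, -35.2984) = (3.06336, 2.177536, -0.980432)
Step 4: at (3.06336, 2.177536, -0.980432), ∇E = (9.068016, 24.716656, -25.527008) → (3.06336, 2.177536, -0.980432) − 0.02·(9.068016, 24.716656, -25.527008) = (2.88199968, 1.68320288, -0.46989184)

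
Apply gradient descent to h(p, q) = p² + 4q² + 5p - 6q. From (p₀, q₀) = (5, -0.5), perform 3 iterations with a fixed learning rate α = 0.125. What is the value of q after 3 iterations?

∇h = (2p + 5, 8q - 6)
(p₁, q₁) = (5, -0.5) − 0.125·(15, -10) = (3.125, 0.75)
(p₂, q₂) = (3.125, 0.75) − 0.125·(11.25, 0) = (1.71875, 0.75)
(p₃, q₃) = (1.71875, 0.75) − 0.125·(8.4375, 0) = (0.6640625, 0.75)
q = 0.75

0.75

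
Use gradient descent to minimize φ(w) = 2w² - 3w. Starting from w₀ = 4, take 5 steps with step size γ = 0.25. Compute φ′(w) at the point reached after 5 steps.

φ′(w) = 4w - 3
w₁ = 4 − 0.25·13 = 0.75
w₂ = 0.75 − 0.25·0 = 0.75
w₃ = 0.75 − 0.25·0 = 0.75
w₄ = 0.75 − 0.25·0 = 0.75
w₅ = 0.75 − 0.25·0 = 0.75
φ′(w) at (0.75) = 0

0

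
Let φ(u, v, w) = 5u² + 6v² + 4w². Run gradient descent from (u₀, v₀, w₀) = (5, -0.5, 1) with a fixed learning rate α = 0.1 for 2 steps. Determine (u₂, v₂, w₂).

∇φ = (10u, 12v, 8w)
Step 1: at (5, -0.5, 1), ∇φ = (50, -6, 8) → (5, -0.5, 1) − 0.1·(50, -6, 8) = (0, 0.1, 0.2)
Step 2: at (0, 0.1, 0.2), ∇φ = (0, 1.2, 1.6) → (0, 0.1, 0.2) − 0.1·(0, 1.2, 1.6) = (0, -0.02, 0.04)

(0, -0.02, 0.04)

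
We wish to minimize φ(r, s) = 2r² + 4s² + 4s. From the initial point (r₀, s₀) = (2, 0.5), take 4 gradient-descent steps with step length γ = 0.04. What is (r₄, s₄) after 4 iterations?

∇φ = (4r, 8s + 4)
(r₁, s₁) = (2, 0.5) − 0.04·(8, 8) = (1.68, 0.18)
(r₂, s₂) = (1.68, 0.18) − 0.04·(6.72, 5.44) = (1.4112, -0.0376)
(r₃, s₃) = (1.4112, -0.0376) − 0.04·(5.6448, 3.6992) = (1.185408, -0.185568)
(r₄, s₄) = (1.185408, -0.185568) − 0.04·(4.741632, 2.515456) = (0.99574272, -0.28618624)

(0.99574272, -0.28618624)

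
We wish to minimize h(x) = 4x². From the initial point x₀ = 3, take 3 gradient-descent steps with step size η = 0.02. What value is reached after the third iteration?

h′(x) = 8x
x₁ = 3 − 0.02·24 = 2.52
x₂ = 2.52 − 0.02·20.16 = 2.1168
x₃ = 2.1168 − 0.02·16.9344 = 1.778112

1.778112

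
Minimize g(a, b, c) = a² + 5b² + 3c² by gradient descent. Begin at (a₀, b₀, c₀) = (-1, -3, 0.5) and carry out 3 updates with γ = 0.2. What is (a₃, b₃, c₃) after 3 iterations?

∇g = (2a, 10b, 6c)
(a₁, b₁, c₁) = (-1, -3, 0.5) − 0.2·(-2, -30, 3) = (-0.6, 3, -0.1)
(a₂, b₂, c₂) = (-0.6, 3, -0.1) − 0.2·(-1.2, 30, -0.6) = (-0.36, -3, 0.02)
(a₃, b₃, c₃) = (-0.36, -3, 0.02) − 0.2·(-0.72, -30, 0.12) = (-0.216, 3, -0.004)

(-0.216, 3, -0.004)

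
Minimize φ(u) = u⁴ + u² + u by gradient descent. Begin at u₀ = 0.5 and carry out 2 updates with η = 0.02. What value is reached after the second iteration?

0.40471

φ′(u) = 4u³ + 2u + 1
u₁ = 0.5 − 0.02·2.5 = 0.45
u₂ = 0.45 − 0.02·2.2645 = 0.40471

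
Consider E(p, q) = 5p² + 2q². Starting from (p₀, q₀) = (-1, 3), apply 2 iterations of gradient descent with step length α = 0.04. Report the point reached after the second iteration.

(-0.36, 2.1168)

∇E = (10p, 4q)
Step 1: at (-1, 3), ∇E = (-10, 12) → (-1, 3) − 0.04·(-10, 12) = (-0.6, 2.52)
Step 2: at (-0.6, 2.52), ∇E = (-6, 10.08) → (-0.6, 2.52) − 0.04·(-6, 10.08) = (-0.36, 2.1168)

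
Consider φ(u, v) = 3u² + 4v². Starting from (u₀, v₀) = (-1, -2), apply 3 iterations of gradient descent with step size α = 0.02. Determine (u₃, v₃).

(-0.681472, -1.185408)

∇φ = (6u, 8v)
Step 1: at (-1, -2), ∇φ = (-6, -16) → (-1, -2) − 0.02·(-6, -16) = (-0.88, -1.68)
Step 2: at (-0.88, -1.68), ∇φ = (-5.28, -13.44) → (-0.88, -1.68) − 0.02·(-5.28, -13.44) = (-0.7744, -1.4112)
Step 3: at (-0.7744, -1.4112), ∇φ = (-4.6464, -11.2896) → (-0.7744, -1.4112) − 0.02·(-4.6464, -11.2896) = (-0.681472, -1.185408)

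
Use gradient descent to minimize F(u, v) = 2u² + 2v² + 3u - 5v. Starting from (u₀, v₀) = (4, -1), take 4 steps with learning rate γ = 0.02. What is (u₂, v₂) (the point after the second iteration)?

(3.2704, -0.6544)

∇F = (4u + 3, 4v - 5)
(u₁, v₁) = (4, -1) − 0.02·(19, -9) = (3.62, -0.82)
(u₂, v₂) = (3.62, -0.82) − 0.02·(17.48, -8.28) = (3.2704, -0.6544)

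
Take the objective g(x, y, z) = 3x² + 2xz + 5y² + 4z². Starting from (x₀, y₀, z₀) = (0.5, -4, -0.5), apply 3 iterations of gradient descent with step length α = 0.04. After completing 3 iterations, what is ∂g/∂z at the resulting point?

-1.234112

∇g = (6x + 2z, 10y, 2x + 8z)
Step 1: at (0.5, -4, -0.5), ∇g = (2, -40, -3) → (0.5, -4, -0.5) − 0.04·(2, -40, -3) = (0.42, -2.4, -0.38)
Step 2: at (0.42, -2.4, -0.38), ∇g = (1.76, -24, -2.2) → (0.42, -2.4, -0.38) − 0.04·(1.76, -24, -2.2) = (0.3496, -1.44, -0.292)
Step 3: at (0.3496, -1.44, -0.292), ∇g = (1.5136, -14.4, -1.6368) → (0.3496, -1.44, -0.292) − 0.04·(1.5136, -14.4, -1.6368) = (0.289056, -0.864, -0.226528)
∂g/∂z at (0.289056, -0.864, -0.226528) = -1.234112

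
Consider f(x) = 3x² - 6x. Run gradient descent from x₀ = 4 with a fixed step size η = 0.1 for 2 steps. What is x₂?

f′(x) = 6x - 6
x₁ = 4 − 0.1·18 = 2.2
x₂ = 2.2 − 0.1·7.2 = 1.48

1.48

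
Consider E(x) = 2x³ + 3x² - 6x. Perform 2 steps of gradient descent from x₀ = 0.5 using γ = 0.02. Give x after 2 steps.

0.552692

E′(x) = 6x² + 6x - 6
Step 1: E′(0.5) = -1.5; x₁ = 0.5 − 0.02·(-1.5) = 0.53
Step 2: E′(0.53) = -1.1346; x₂ = 0.53 − 0.02·(-1.1346) = 0.552692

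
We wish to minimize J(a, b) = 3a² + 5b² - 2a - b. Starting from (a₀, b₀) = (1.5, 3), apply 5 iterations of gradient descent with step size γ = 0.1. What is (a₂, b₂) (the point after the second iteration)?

(0.52, 0.1)

∇J = (6a - 2, 10b - 1)
Step 1: at (1.5, 3), ∇J = (7, 29) → (1.5, 3) − 0.1·(7, 29) = (0.8, 0.1)
Step 2: at (0.8, 0.1), ∇J = (2.8, 0) → (0.8, 0.1) − 0.1·(2.8, 0) = (0.52, 0.1)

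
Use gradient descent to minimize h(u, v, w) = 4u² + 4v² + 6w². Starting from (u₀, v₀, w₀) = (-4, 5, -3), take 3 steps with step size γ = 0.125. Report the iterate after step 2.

(0, 0, -0.75)

∇h = (8u, 8v, 12w)
Step 1: at (-4, 5, -3), ∇h = (-32, 40, -36) → (-4, 5, -3) − 0.125·(-32, 40, -36) = (0, 0, 1.5)
Step 2: at (0, 0, 1.5), ∇h = (0, 0, 18) → (0, 0, 1.5) − 0.125·(0, 0, 18) = (0, 0, -0.75)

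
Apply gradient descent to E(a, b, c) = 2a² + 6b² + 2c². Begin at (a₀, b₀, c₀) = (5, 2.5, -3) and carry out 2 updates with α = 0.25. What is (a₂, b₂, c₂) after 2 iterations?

∇E = (4a, 12b, 4c)
Step 1: at (5, 2.5, -3), ∇E = (20, 30, -12) → (5, 2.5, -3) − 0.25·(20, 30, -12) = (0, -5, 0)
Step 2: at (0, -5, 0), ∇E = (0, -60, 0) → (0, -5, 0) − 0.25·(0, -60, 0) = (0, 10, 0)

(0, 10, 0)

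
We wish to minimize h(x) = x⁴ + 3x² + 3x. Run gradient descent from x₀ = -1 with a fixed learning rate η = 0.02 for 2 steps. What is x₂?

-0.76591552

h′(x) = 4x³ + 6x + 3
x₁ = -1 − 0.02·(-7) = -0.86
x₂ = -0.86 − 0.02·(-4.704224) = -0.76591552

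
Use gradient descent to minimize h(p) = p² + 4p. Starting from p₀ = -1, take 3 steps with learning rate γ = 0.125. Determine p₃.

-1.578125

h′(p) = 2p + 4
Step 1: h′(-1) = 2; p₁ = -1 − 0.125·2 = -1.25
Step 2: h′(-1.25) = 1.5; p₂ = -1.25 − 0.125·1.5 = -1.4375
Step 3: h′(-1.4375) = 1.125; p₃ = -1.4375 − 0.125·1.125 = -1.578125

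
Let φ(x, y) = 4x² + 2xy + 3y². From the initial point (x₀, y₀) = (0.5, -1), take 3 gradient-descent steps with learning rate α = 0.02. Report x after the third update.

∇φ = (8x + 2y, 2x + 6y)
(x₁, y₁) = (0.5, -1) − 0.02·(2, -5) = (0.46, -0.9)
(x₂, y₂) = (0.46, -0.9) − 0.02·(1.88, -4.48) = (0.4224, -0.8104)
(x₃, y₃) = (0.4224, -0.8104) − 0.02·(1.7584, -4.0176) = (0.387232, -0.730048)
x = 0.387232

0.387232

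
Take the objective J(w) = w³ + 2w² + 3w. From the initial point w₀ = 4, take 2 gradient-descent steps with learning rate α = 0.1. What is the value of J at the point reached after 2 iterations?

-47.860715043

J′(w) = 3w² + 4w + 3
w₁ = 4 − 0.1·67 = -2.7
w₂ = -2.7 − 0.1·14.07 = -4.107
J(-4.107) = -47.860715043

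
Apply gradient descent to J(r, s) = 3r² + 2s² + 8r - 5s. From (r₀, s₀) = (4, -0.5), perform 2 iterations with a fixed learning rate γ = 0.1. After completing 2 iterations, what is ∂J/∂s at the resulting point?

-2.52

∇J = (6r + 8, 4s - 5)
Step 1: at (4, -0.5), ∇J = (32, -7) → (4, -0.5) − 0.1·(32, -7) = (0.8, 0.2)
Step 2: at (0.8, 0.2), ∇J = (12.8, -4.2) → (0.8, 0.2) − 0.1·(12.8, -4.2) = (-0.48, 0.62)
∂J/∂s at (-0.48, 0.62) = -2.52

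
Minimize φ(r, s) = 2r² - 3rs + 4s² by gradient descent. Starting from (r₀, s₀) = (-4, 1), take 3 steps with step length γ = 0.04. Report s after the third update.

∇φ = (4r - 3s, -3r + 8s)
(r₁, s₁) = (-4, 1) − 0.04·(-19, 20) = (-3.24, 0.2)
(r₂, s₂) = (-3.24, 0.2) − 0.04·(-13.56, 11.32) = (-2.6976, -0.2528)
(r₃, s₃) = (-2.6976, -0.2528) − 0.04·(-10.032, 6.0704) = (-2.29632, -0.495616)
s = -0.495616

-0.495616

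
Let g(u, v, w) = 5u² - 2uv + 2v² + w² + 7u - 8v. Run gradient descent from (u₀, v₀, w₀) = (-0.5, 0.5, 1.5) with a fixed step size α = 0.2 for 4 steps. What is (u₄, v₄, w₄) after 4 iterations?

(0.0056, 1.716, 0.1944)

∇g = (10u - 2v + 7, -2u + 4v - 8, 2w)
(u₁, v₁, w₁) = (-0.5, 0.5, 1.5) − 0.2·(1, -5, 3) = (-0.7, 1.5, 0.9)
(u₂, v₂, w₂) = (-0.7, 1.5, 0.9) − 0.2·(-3, -0.6, 1.8) = (-0.1, 1.62, 0.54)
(u₃, v₃, w₃) = (-0.1, 1.62, 0.54) − 0.2·(2.76, -1.32, 1.08) = (-0.652, 1.884, 0.324)
(u₄, v₄, w₄) = (-0.652, 1.884, 0.324) − 0.2·(-3.288, 0.84, 0.648) = (0.0056, 1.716, 0.1944)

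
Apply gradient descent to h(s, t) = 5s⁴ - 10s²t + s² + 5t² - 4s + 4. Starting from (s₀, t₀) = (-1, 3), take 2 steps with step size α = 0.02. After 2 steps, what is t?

∇h = (20s³ - 20st + 2s - 4, -10s² + 10t)
Step 1: at (-1, 3), ∇h = (34, 20) → (-1, 3) − 0.02·(34, 20) = (-1.68, 2.6)
Step 2: at (-1.68, 2.6), ∇h = (-14.83264, -2.224) → (-1.68, 2.6) − 0.02·(-14.83264, -2.224) = (-1.3833472, 2.64448)
t = 2.64448

2.64448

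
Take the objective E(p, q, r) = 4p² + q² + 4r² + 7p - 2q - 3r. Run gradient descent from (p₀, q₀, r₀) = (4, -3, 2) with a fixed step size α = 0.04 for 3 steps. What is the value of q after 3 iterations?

-2.114752

∇E = (8p + 7, 2q - 2, 8r - 3)
Step 1: at (4, -3, 2), ∇E = (39, -8, 13) → (4, -3, 2) − 0.04·(39, -8, 13) = (2.44, -2.68, 1.48)
Step 2: at (2.44, -2.68, 1.48), ∇E = (26.52, -7.36, 8.84) → (2.44, -2.68, 1.48) − 0.04·(26.52, -7.36, 8.84) = (1.3792, -2.3856, 1.1264)
Step 3: at (1.3792, -2.3856, 1.1264), ∇E = (18.0336, -6.7712, 6.0112) → (1.3792, -2.3856, 1.1264) − 0.04·(18.0336, -6.7712, 6.0112) = (0.657856, -2.114752, 0.885952)
q = -2.114752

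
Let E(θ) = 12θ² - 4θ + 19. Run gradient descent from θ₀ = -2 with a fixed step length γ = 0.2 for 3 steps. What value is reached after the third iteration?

E′(θ) = 24θ - 4
θ₁ = -2 − 0.2·(-52) = 8.4
θ₂ = 8.4 − 0.2·197.6 = -31.12
θ₃ = -31.12 − 0.2·(-750.88) = 119.056

119.056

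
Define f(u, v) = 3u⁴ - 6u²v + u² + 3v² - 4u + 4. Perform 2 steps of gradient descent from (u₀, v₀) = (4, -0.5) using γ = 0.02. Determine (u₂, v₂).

∇f = (12u³ - 12uv + 2u - 4, -6u² + 6v)
(u₁, v₁) = (4, -0.5) − 0.02·(796, -99) = (-11.92, 1.48)
(u₂, v₂) = (-11.92, 1.48) − 0.02·(-20140.179456, -843.6384) = (390.88358912, 18.352768)

(390.88358912, 18.352768)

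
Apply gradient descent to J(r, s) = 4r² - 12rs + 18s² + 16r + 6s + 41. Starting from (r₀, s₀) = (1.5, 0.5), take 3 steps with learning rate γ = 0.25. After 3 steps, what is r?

-17.5

∇J = (8r - 12s + 16, -12r + 36s + 6)
(r₁, s₁) = (1.5, 0.5) − 0.25·(22, 6) = (-4, -1)
(r₂, s₂) = (-4, -1) − 0.25·(-4, 18) = (-3, -5.5)
(r₃, s₃) = (-3, -5.5) − 0.25·(58, -156) = (-17.5, 33.5)
r = -17.5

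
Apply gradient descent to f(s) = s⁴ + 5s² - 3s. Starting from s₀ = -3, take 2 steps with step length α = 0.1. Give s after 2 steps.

-546.7524

f′(s) = 4s³ + 10s - 3
s₁ = -3 − 0.1·(-141) = 11.1
s₂ = 11.1 − 0.1·5578.524 = -546.7524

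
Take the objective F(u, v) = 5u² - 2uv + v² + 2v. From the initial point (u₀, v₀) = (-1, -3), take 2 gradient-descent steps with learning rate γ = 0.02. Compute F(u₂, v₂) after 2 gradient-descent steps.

∇F = (10u - 2v, -2u + 2v + 2)
(u₁, v₁) = (-1, -3) − 0.02·(-4, -2) = (-0.92, -2.96)
(u₂, v₂) = (-0.92, -2.96) − 0.02·(-3.28, -2.08) = (-0.8544, -2.9184)
F(-0.8544, -2.9184) = 1.34329344

1.34329344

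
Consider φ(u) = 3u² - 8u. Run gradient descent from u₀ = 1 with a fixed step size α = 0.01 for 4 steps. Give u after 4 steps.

φ′(u) = 6u - 8
Step 1: φ′(1) = -2; u₁ = 1 − 0.01·(-2) = 1.02
Step 2: φ′(1.02) = -1.88; u₂ = 1.02 − 0.01·(-1.88) = 1.0388
Step 3: φ′(1.0388) = -1.7672; u₃ = 1.0388 − 0.01·(-1.7672) = 1.056472
Step 4: φ′(1.056472) = -1.661168; u₄ = 1.056472 − 0.01·(-1.661168) = 1.07308368

1.07308368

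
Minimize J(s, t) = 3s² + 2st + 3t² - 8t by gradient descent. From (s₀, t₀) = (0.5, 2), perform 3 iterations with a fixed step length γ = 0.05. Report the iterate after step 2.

(-0.07, 1.61)

∇J = (6s + 2t, 2s + 6t - 8)
Step 1: at (0.5, 2), ∇J = (7, 5) → (0.5, 2) − 0.05·(7, 5) = (0.15, 1.75)
Step 2: at (0.15, 1.75), ∇J = (4.4, 2.8) → (0.15, 1.75) − 0.05·(4.4, 2.8) = (-0.07, 1.61)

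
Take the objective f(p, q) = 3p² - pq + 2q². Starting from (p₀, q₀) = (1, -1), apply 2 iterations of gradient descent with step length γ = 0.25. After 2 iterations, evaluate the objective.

∇f = (6p - q, -p + 4q)
Step 1: at (1, -1), ∇f = (7, -5) → (1, -1) − 0.25·(7, -5) = (-0.75, 0.25)
Step 2: at (-0.75, 0.25), ∇f = (-4.75, 1.75) → (-0.75, 0.25) − 0.25·(-4.75, 1.75) = (0.4375, -0.1875)
f(0.4375, -0.1875) = 0.7265625

0.7265625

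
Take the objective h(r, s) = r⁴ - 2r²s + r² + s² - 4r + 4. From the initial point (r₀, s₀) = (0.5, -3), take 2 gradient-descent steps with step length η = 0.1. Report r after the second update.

∇h = (4r³ - 4rs + 2r - 4, -2r² + 2s)
Step 1: at (0.5, -3), ∇h = (3.5, -6.5) → (0.5, -3) − 0.1·(3.5, -6.5) = (0.15, -2.35)
Step 2: at (0.15, -2.35), ∇h = (-2.2765, -4.745) → (0.15, -2.35) − 0.1·(-2.2765, -4.745) = (0.37765, -1.8755)
r = 0.37765

0.37765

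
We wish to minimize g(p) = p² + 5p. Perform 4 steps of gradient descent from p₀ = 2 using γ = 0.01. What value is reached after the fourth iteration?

1.65065672

g′(p) = 2p + 5
Step 1: g′(2) = 9; p₁ = 2 − 0.01·9 = 1.91
Step 2: g′(1.91) = 8.82; p₂ = 1.91 − 0.01·8.82 = 1.8218
Step 3: g′(1.8218) = 8.6436; p₃ = 1.8218 − 0.01·8.6436 = 1.735364
Step 4: g′(1.735364) = 8.470728; p₄ = 1.735364 − 0.01·8.470728 = 1.65065672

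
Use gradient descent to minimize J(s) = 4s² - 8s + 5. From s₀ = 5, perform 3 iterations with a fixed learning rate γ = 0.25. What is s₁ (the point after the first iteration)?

J′(s) = 8s - 8
Step 1: J′(5) = 32; s₁ = 5 − 0.25·32 = -3

-3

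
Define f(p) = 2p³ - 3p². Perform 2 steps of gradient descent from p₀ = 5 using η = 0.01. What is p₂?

f′(p) = 6p² - 6p
Step 1: f′(5) = 120; p₁ = 5 − 0.01·120 = 3.8
Step 2: f′(3.8) = 63.84; p₂ = 3.8 − 0.01·63.84 = 3.1616

3.1616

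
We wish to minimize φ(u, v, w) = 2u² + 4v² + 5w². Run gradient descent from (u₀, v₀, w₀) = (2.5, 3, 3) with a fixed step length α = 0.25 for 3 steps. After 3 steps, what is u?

0

∇φ = (4u, 8v, 10w)
(u₁, v₁, w₁) = (2.5, 3, 3) − 0.25·(10, 24, 30) = (0, -3, -4.5)
(u₂, v₂, w₂) = (0, -3, -4.5) − 0.25·(0, -24, -45) = (0, 3, 6.75)
(u₃, v₃, w₃) = (0, 3, 6.75) − 0.25·(0, 24, 67.5) = (0, -3, -10.125)
u = 0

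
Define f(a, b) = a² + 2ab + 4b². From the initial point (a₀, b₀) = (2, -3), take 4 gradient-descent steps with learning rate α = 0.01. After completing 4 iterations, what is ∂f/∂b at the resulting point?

-14.2329072

∇f = (2a + 2b, 2a + 8b)
(a₁, b₁) = (2, -3) − 0.01·(-2, -20) = (2.02, -2.8)
(a₂, b₂) = (2.02, -2.8) − 0.01·(-1.56, -18.36) = (2.0356, -2.6164)
(a₃, b₃) = (2.0356, -2.6164) − 0.01·(-1.1616, -16.86) = (2.047216, -2.4478)
(a₄, b₄) = (2.047216, -2.4478) − 0.01·(-0.801168, -15.487968) = (2.05522768, -2.29292032)
∂f/∂b at (2.05522768, -2.29292032) = -14.2329072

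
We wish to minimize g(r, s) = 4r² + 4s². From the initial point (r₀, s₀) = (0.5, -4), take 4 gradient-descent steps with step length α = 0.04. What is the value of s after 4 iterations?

∇g = (8r, 8s)
(r₁, s₁) = (0.5, -4) − 0.04·(4, -32) = (0.34, -2.72)
(r₂, s₂) = (0.34, -2.72) − 0.04·(2.72, -21.76) = (0.2312, -1.8496)
(r₃, s₃) = (0.2312, -1.8496) − 0.04·(1.8496, -14.7968) = (0.157216, -1.257728)
(r₄, s₄) = (0.157216, -1.257728) − 0.04·(1.257728, -10.061824) = (0.10690688, -0.85525504)
s = -0.85525504

-0.85525504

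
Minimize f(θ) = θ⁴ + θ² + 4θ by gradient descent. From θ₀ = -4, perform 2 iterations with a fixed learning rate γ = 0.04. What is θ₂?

f′(θ) = 4θ³ + 2θ + 4
Step 1: f′(-4) = -260; θ₁ = -4 − 0.04·(-260) = 6.4
Step 2: f′(6.4) = 1065.376; θ₂ = 6.4 − 0.04·1065.376 = -36.21504

-36.21504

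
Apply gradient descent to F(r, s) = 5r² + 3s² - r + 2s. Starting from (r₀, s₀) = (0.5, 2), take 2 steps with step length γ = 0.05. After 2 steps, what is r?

0.2

∇F = (10r - 1, 6s + 2)
(r₁, s₁) = (0.5, 2) − 0.05·(4, 14) = (0.3, 1.3)
(r₂, s₂) = (0.3, 1.3) − 0.05·(2, 9.8) = (0.2, 0.81)
r = 0.2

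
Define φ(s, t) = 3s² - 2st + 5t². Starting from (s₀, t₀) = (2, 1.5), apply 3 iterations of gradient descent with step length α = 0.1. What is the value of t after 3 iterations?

∇φ = (6s - 2t, -2s + 10t)
(s₁, t₁) = (2, 1.5) − 0.1·(9, 11) = (1.1, 0.4)
(s₂, t₂) = (1.1, 0.4) − 0.1·(5.8, 1.8) = (0.52, 0.22)
(s₃, t₃) = (0.52, 0.22) − 0.1·(2.68, 1.16) = (0.252, 0.104)
t = 0.104

0.104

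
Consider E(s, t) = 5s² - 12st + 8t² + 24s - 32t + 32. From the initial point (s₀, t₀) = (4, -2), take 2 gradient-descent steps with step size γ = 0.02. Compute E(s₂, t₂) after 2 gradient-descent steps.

23.68946176

∇E = (10s - 12t + 24, -12s + 16t - 32)
Step 1: at (4, -2), ∇E = (88, -112) → (4, -2) − 0.02·(88, -112) = (2.24, 0.24)
Step 2: at (2.24, 0.24), ∇E = (43.52, -55.04) → (2.24, 0.24) − 0.02·(43.52, -55.04) = (1.3696, 1.3408)
E(1.3696, 1.3408) = 23.68946176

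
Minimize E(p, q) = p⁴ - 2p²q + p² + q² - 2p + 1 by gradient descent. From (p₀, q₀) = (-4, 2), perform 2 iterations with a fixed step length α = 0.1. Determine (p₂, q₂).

(-2867.5856, 79.112)

∇E = (4p³ - 4pq + 2p - 2, -2p² + 2q)
Step 1: at (-4, 2), ∇E = (-234, -28) → (-4, 2) − 0.1·(-234, -28) = (19.4, 4.8)
Step 2: at (19.4, 4.8), ∇E = (28869.856, -743.12) → (19.4, 4.8) − 0.1·(28869.856, -743.12) = (-2867.5856, 79.112)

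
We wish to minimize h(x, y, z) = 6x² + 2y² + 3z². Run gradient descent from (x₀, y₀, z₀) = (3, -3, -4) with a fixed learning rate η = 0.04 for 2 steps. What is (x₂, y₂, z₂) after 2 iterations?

∇h = (12x, 4y, 6z)
(x₁, y₁, z₁) = (3, -3, -4) − 0.04·(36, -12, -24) = (1.56, -2.52, -3.04)
(x₂, y₂, z₂) = (1.56, -2.52, -3.04) − 0.04·(18.72, -10.08, -18.24) = (0.8112, -2.1168, -2.3104)

(0.8112, -2.1168, -2.3104)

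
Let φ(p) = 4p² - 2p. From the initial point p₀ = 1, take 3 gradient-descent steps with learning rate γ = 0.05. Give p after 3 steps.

φ′(p) = 8p - 2
Step 1: φ′(1) = 6; p₁ = 1 − 0.05·6 = 0.7
Step 2: φ′(0.7) = 3.6; p₂ = 0.7 − 0.05·3.6 = 0.52
Step 3: φ′(0.52) = 2.16; p₃ = 0.52 − 0.05·2.16 = 0.412

0.412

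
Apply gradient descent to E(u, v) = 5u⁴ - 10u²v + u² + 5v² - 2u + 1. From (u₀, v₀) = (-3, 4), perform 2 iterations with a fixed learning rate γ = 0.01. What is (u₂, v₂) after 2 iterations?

∇E = (20u³ - 20uv + 2u - 2, -10u² + 10v)
(u₁, v₁) = (-3, 4) − 0.01·(-308, -50) = (0.08, 4.5)
(u₂, v₂) = (0.08, 4.5) − 0.01·(-9.02976, 44.936) = (0.1702976, 4.05064)

(0.1702976, 4.05064)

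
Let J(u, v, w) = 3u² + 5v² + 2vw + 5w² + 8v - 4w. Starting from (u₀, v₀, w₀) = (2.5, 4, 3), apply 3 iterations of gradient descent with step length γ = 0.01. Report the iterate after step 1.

∇J = (6u, 10v + 2w + 8, 2v + 10w - 4)
Step 1: at (2.5, 4, 3), ∇J = (15, 54, 34) → (2.5, 4, 3) − 0.01·(15, 54, 34) = (2.35, 3.46, 2.66)

(2.35, 3.46, 2.66)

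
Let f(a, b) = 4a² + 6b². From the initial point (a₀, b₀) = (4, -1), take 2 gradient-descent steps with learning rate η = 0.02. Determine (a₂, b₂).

∇f = (8a, 12b)
(a₁, b₁) = (4, -1) − 0.02·(32, -12) = (3.36, -0.76)
(a₂, b₂) = (3.36, -0.76) − 0.02·(26.88, -9.12) = (2.8224, -0.5776)

(2.8224, -0.5776)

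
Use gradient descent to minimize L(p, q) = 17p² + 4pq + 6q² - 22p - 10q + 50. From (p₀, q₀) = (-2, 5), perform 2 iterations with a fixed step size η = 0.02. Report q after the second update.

∇L = (34p + 4q - 22, 4p + 12q - 10)
Step 1: at (-2, 5), ∇L = (-70, 42) → (-2, 5) − 0.02·(-70, 42) = (-0.6, 4.16)
Step 2: at (-0.6, 4.16), ∇L = (-25.76, 37.52) → (-0.6, 4.16) − 0.02·(-25.76, 37.52) = (-0.0848, 3.4096)
q = 3.4096

3.4096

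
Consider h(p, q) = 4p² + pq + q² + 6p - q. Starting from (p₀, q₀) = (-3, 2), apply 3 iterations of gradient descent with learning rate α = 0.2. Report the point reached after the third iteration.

∇h = (8p + q + 6, p + 2q - 1)
Step 1: at (-3, 2), ∇h = (-16, 0) → (-3, 2) − 0.2·(-16, 0) = (0.2, 2)
Step 2: at (0.2, 2), ∇h = (9.6, 3.2) → (0.2, 2) − 0.2·(9.6, 3.2) = (-1.72, 1.36)
Step 3: at (-1.72, 1.36), ∇h = (-6.4, 0) → (-1.72, 1.36) − 0.2·(-6.4, 0) = (-0.44, 1.36)

(-0.44, 1.36)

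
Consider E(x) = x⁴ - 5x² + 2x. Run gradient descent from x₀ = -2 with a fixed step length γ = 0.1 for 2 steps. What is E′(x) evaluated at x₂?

E′(x) = 4x³ - 10x + 2
x₁ = -2 − 0.1·(-10) = -1
x₂ = -1 − 0.1·8 = -1.8
E′(x) at (-1.8) = -3.328

-3.328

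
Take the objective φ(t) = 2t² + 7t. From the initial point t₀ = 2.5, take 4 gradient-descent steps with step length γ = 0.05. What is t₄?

-0.0092

φ′(t) = 4t + 7
t₁ = 2.5 − 0.05·17 = 1.65
t₂ = 1.65 − 0.05·13.6 = 0.97
t₃ = 0.97 − 0.05·10.88 = 0.426
t₄ = 0.426 − 0.05·8.704 = -0.0092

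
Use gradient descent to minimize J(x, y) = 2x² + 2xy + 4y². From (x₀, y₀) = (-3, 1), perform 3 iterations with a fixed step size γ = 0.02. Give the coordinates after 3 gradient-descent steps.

(-2.441984, 0.876032)

∇J = (4x + 2y, 2x + 8y)
Step 1: at (-3, 1), ∇J = (-10, 2) → (-3, 1) − 0.02·(-10, 2) = (-2.8, 0.96)
Step 2: at (-2.8, 0.96), ∇J = (-9.28, 2.08) → (-2.8, 0.96) − 0.02·(-9.28, 2.08) = (-2.6144, 0.9184)
Step 3: at (-2.6144, 0.9184), ∇J = (-8.6208, 2.1184) → (-2.6144, 0.9184) − 0.02·(-8.6208, 2.1184) = (-2.441984, 0.876032)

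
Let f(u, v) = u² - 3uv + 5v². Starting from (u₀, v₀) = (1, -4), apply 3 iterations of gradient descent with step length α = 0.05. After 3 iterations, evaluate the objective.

∇f = (2u - 3v, -3u + 10v)
(u₁, v₁) = (1, -4) − 0.05·(14, -43) = (0.3, -1.85)
(u₂, v₂) = (0.3, -1.85) − 0.05·(6.15, -19.4) = (-0.0075, -0.88)
(u₃, v₃) = (-0.0075, -0.88) − 0.05·(2.625, -8.7775) = (-0.13875, -0.441125)
f(-0.13875, -0.441125) = 0.808589609375

0.808589609375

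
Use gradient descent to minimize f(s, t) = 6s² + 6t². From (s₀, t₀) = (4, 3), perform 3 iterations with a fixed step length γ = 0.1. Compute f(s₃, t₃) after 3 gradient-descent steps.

0.0096

∇f = (12s, 12t)
Step 1: at (4, 3), ∇f = (48, 36) → (4, 3) − 0.1·(48, 36) = (-0.8, -0.6)
Step 2: at (-0.8, -0.6), ∇f = (-9.6, -7.2) → (-0.8, -0.6) − 0.1·(-9.6, -7.2) = (0.16, 0.12)
Step 3: at (0.16, 0.12), ∇f = (1.92, 1.44) → (0.16, 0.12) − 0.1·(1.92, 1.44) = (-0.032, -0.024)
f(-0.032, -0.024) = 0.0096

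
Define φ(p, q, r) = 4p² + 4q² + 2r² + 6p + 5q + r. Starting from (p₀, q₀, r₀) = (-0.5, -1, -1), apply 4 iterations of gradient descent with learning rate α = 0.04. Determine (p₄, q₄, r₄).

(-0.69654656, -0.70518016, -0.62340352)

∇φ = (8p + 6, 8q + 5, 4r + 1)
(p₁, q₁, r₁) = (-0.5, -1, -1) − 0.04·(2, -3, -3) = (-0.58, -0.88, -0.88)
(p₂, q₂, r₂) = (-0.58, -0.88, -0.88) − 0.04·(1.36, -2.04, -2.52) = (-0.6344, -0.7984, -0.7792)
(p₃, q₃, r₃) = (-0.6344, -0.7984, -0.7792) − 0.04·(0.9248, -1.3872, -2.1168) = (-0.671392, -0.742912, -0.694528)
(p₄, q₄, r₄) = (-0.671392, -0.742912, -0.694528) − 0.04·(0.628864, -0.943296, -1.778112) = (-0.69654656, -0.70518016, -0.62340352)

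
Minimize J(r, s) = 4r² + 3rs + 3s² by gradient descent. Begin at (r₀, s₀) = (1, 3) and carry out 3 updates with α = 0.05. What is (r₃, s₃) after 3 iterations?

(-0.322875, 0.970125)

∇J = (8r + 3s, 3r + 6s)
Step 1: at (1, 3), ∇J = (17, 21) → (1, 3) − 0.05·(17, 21) = (0.15, 1.95)
Step 2: at (0.15, 1.95), ∇J = (7.05, 12.15) → (0.15, 1.95) − 0.05·(7.05, 12.15) = (-0.2025, 1.3425)
Step 3: at (-0.2025, 1.3425), ∇J = (2.4075, 7.4475) → (-0.2025, 1.3425) − 0.05·(2.4075, 7.4475) = (-0.322875, 0.970125)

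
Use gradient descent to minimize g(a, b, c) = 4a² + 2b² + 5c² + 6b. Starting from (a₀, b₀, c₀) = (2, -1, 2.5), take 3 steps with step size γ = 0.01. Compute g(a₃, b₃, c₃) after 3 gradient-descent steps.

∇g = (8a, 4b + 6, 10c)
Step 1: at (2, -1, 2.5), ∇g = (16, 2, 25) → (2, -1, 2.5) − 0.01·(16, 2, 25) = (1.84, -1.02, 2.25)
Step 2: at (1.84, -1.02, 2.25), ∇g = (14.72, 1.92, 22.5) → (1.84, -1.02, 2.25) − 0.01·(14.72, 1.92, 22.5) = (1.6928, -1.0392, 2.025)
Step 3: at (1.6928, -1.0392, 2.025), ∇g = (13.5424, 1.8432, 20.25) → (1.6928, -1.0392, 2.025) − 0.01·(13.5424, 1.8432, 20.25) = (1.557376, -1.057632, 1.8225)
g(1.557376, -1.057632, 1.8225) = 22.200590166352

22.200590166352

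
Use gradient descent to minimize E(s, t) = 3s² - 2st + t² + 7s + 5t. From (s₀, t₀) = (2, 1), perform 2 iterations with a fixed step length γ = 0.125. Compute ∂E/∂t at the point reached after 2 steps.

∇E = (6s - 2t + 7, -2s + 2t + 5)
Step 1: at (2, 1), ∇E = (17, 3) → (2, 1) − 0.125·(17, 3) = (-0.125, 0.625)
Step 2: at (-0.125, 0.625), ∇E = (5, 6.5) → (-0.125, 0.625) − 0.125·(5, 6.5) = (-0.75, -0.1875)
∂E/∂t at (-0.75, -0.1875) = 6.125

6.125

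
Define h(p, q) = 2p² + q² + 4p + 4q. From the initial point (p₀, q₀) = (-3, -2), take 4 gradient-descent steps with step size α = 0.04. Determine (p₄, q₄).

∇h = (4p + 4, 2q + 4)
Step 1: at (-3, -2), ∇h = (-8, 0) → (-3, -2) − 0.04·(-8, 0) = (-2.68, -2)
Step 2: at (-2.68, -2), ∇h = (-6.72, 0) → (-2.68, -2) − 0.04·(-6.72, 0) = (-2.4112, -2)
Step 3: at (-2.4112, -2), ∇h = (-5.6448, 0) → (-2.4112, -2) − 0.04·(-5.6448, 0) = (-2.185408, -2)
Step 4: at (-2.185408, -2), ∇h = (-4.741632, 0) → (-2.185408, -2) − 0.04·(-4.741632, 0) = (-1.99574272, -2)

(-1.99574272, -2)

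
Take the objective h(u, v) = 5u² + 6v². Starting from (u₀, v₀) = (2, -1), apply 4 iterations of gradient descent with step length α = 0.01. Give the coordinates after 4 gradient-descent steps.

(1.3122, -0.59969536)

∇h = (10u, 12v)
Step 1: at (2, -1), ∇h = (20, -12) → (2, -1) − 0.01·(20, -12) = (1.8, -0.88)
Step 2: at (1.8, -0.88), ∇h = (18, -10.56) → (1.8, -0.88) − 0.01·(18, -10.56) = (1.62, -0.7744)
Step 3: at (1.62, -0.7744), ∇h = (16.2, -9.2928) → (1.62, -0.7744) − 0.01·(16.2, -9.2928) = (1.458, -0.681472)
Step 4: at (1.458, -0.681472), ∇h = (14.58, -8.177664) → (1.458, -0.681472) − 0.01·(14.58, -8.177664) = (1.3122, -0.59969536)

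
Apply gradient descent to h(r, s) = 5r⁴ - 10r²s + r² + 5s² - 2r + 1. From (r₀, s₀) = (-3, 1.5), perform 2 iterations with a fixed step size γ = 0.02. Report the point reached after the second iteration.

∇h = (20r³ - 20rs + 2r - 2, -10r² + 10s)
(r₁, s₁) = (-3, 1.5) − 0.02·(-458, -75) = (6.16, 3)
(r₂, s₂) = (6.16, 3) − 0.02·(4315.61792, -349.456) = (-80.1523584, 9.98912)

(-80.1523584, 9.98912)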